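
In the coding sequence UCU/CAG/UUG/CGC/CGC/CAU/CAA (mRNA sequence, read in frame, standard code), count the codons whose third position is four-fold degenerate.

3

Codon 1 UCU (Ser): third position 4-fold.
Codon 2 CAG (Gln): third position 2-fold.
Codon 3 UUG (Leu): third position 2-fold.
Codon 4 CGC (Arg): third position 4-fold.
Codon 5 CGC (Arg): third position 4-fold.
Codon 6 CAU (His): third position 2-fold.
Codon 7 CAA (Gln): third position 2-fold.
Four-fold degenerate third positions: 3.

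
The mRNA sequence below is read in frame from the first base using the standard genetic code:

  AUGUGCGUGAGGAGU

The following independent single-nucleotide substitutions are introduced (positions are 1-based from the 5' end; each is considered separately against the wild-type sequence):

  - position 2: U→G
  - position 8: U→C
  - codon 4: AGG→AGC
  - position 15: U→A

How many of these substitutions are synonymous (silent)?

0

Codon 1: AUG (Met) → AGG (Arg) — missense.
Codon 3: GUG (Val) → GCG (Ala) — missense.
Codon 4: AGG (Arg) → AGC (Ser) — missense.
Codon 5: AGU (Ser) → AGA (Arg) — missense.
Synonymous: 0 of 4.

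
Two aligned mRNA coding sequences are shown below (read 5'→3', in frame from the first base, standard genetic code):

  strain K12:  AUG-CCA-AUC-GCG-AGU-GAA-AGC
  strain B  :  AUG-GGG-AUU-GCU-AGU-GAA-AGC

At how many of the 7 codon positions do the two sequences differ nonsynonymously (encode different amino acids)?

Codon 1: AUG Met / AUG Met — identical.
Codon 2: CCA Pro / GGG Gly — nonsynonymous.
Codon 3: AUC Ile / AUU Ile — synonymous.
Codon 4: GCG Ala / GCU Ala — synonymous.
Codon 5: AGU Ser / AGU Ser — identical.
Codon 6: GAA Glu / GAA Glu — identical.
Codon 7: AGC Ser / AGC Ser — identical.
Nonsynonymous differences: 1.

1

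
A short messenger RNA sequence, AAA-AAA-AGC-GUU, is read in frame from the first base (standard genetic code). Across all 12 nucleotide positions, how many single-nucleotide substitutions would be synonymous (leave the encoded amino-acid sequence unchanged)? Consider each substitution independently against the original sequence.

6

Codon 1 (AAA, Lys): 1 synonymous substitution.
Codon 2 (AAA, Lys): 1 synonymous substitution.
Codon 3 (AGC, Ser): 1 synonymous substitution.
Codon 4 (GUU, Val): 3 synonymous substitutions.
Total: 1 + 1 + 1 + 3 = 6.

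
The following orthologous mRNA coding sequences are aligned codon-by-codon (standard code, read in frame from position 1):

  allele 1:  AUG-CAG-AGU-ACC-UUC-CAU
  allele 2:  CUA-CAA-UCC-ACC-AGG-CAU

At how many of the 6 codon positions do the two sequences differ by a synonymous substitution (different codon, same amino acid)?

2

Codon 1: AUG Met / CUA Leu — nonsynonymous.
Codon 2: CAG Gln / CAA Gln — synonymous.
Codon 3: AGU Ser / UCC Ser — synonymous.
Codon 4: ACC Thr / ACC Thr — identical.
Codon 5: UUC Phe / AGG Arg — nonsynonymous.
Codon 6: CAU His / CAU His — identical.
Synonymous differences: 2.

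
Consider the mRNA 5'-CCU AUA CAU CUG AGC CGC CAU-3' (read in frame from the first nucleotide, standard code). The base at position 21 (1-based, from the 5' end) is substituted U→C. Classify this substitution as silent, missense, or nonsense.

Position 21 falls in codon 7: CAU → His.
After the substitution the codon is CAC → His.
Both encode His, so the change is synonymous.

silent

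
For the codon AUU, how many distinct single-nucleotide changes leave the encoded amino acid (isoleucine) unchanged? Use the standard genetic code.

2

Position 1: none → 0 synonymous.
Position 2: none → 0 synonymous.
Position 3: AUC, AUA → 2 synonymous.
Total: 0 + 0 + 2 = 2.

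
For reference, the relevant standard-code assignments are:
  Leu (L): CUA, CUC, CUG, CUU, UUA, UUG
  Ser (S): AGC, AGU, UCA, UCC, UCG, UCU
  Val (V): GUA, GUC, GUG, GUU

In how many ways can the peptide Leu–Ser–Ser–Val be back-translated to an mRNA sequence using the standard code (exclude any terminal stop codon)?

Leu: 6 codons.
Ser: 6 codons.
Ser: 6 codons.
Val: 4 codons.
6 × 6 × 6 × 4 = 864.

864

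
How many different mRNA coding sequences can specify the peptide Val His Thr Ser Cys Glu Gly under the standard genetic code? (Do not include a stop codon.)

Val: 4 codons.
His: 2 codons.
Thr: 4 codons.
Ser: 6 codons.
Cys: 2 codons.
Glu: 2 codons.
Gly: 4 codons.
4 × 2 × 4 × 6 × 2 × 2 × 4 = 3072.

3072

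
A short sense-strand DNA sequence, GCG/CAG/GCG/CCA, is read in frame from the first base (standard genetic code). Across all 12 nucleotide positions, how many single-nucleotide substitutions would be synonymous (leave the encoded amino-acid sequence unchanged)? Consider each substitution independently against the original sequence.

Codon 1 (GCG, Ala): 3 synonymous substitutions.
Codon 2 (CAG, Gln): 1 synonymous substitution.
Codon 3 (GCG, Ala): 3 synonymous substitutions.
Codon 4 (CCA, Pro): 3 synonymous substitutions.
Total: 3 + 1 + 3 + 3 = 10.

10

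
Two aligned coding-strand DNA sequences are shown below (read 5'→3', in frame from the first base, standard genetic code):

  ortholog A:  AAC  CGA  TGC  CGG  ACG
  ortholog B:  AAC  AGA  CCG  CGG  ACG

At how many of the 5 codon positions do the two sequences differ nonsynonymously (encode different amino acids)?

1

Codon 1: AAC Asn / AAC Asn — identical.
Codon 2: CGA Arg / AGA Arg — synonymous.
Codon 3: TGC Cys / CCG Pro — nonsynonymous.
Codon 4: CGG Arg / CGG Arg — identical.
Codon 5: ACG Thr / ACG Thr — identical.
Nonsynonymous differences: 1.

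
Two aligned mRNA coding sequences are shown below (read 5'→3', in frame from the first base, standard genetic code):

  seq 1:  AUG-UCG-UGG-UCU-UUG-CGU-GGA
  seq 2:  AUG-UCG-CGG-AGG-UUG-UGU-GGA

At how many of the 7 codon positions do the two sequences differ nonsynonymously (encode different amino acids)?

Codon 1: AUG Met / AUG Met — identical.
Codon 2: UCG Ser / UCG Ser — identical.
Codon 3: UGG Trp / CGG Arg — nonsynonymous.
Codon 4: UCU Ser / AGG Arg — nonsynonymous.
Codon 5: UUG Leu / UUG Leu — identical.
Codon 6: CGU Arg / UGU Cys — nonsynonymous.
Codon 7: GGA Gly / GGA Gly — identical.
Nonsynonymous differences: 3.

3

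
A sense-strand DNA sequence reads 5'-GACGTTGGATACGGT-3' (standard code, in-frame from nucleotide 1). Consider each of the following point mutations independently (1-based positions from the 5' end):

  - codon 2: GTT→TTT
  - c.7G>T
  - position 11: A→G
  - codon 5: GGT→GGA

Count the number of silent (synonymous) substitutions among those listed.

Codon 2: GTT (Val) → TTT (Phe) — missense.
Codon 3: GGA (Gly) → TGA (Stop) — nonsense.
Codon 4: TAC (Tyr) → TGC (Cys) — missense.
Codon 5: GGT (Gly) → GGA (Gly) — synonymous.
Synonymous: 1 of 4.

1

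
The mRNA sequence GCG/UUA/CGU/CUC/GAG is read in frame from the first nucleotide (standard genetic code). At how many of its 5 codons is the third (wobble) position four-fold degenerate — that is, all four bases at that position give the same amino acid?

3

Codon 1 GCG (Ala): third position 4-fold.
Codon 2 UUA (Leu): third position 2-fold.
Codon 3 CGU (Arg): third position 4-fold.
Codon 4 CUC (Leu): third position 4-fold.
Codon 5 GAG (Glu): third position 2-fold.
Four-fold degenerate third positions: 3.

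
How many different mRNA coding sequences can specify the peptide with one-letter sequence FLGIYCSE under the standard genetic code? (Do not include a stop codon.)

6912

Phe: 2 codons.
Leu: 6 codons.
Gly: 4 codons.
Ile: 3 codons.
Tyr: 2 codons.
Cys: 2 codons.
Ser: 6 codons.
Glu: 2 codons.
2 × 6 × 4 × 3 × 2 × 2 × 6 × 2 = 6912.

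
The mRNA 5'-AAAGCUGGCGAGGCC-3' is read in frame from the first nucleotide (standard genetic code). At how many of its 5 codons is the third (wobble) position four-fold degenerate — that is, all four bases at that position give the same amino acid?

3

Codon 1 AAA (Lys): third position 2-fold.
Codon 2 GCU (Ala): third position 4-fold.
Codon 3 GGC (Gly): third position 4-fold.
Codon 4 GAG (Glu): third position 2-fold.
Codon 5 GCC (Ala): third position 4-fold.
Four-fold degenerate third positions: 3.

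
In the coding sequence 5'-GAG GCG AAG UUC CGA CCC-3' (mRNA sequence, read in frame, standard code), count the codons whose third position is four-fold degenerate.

Codon 1 GAG (Glu): third position 2-fold.
Codon 2 GCG (Ala): third position 4-fold.
Codon 3 AAG (Lys): third position 2-fold.
Codon 4 UUC (Phe): third position 2-fold.
Codon 5 CGA (Arg): third position 4-fold.
Codon 6 CCC (Pro): third position 4-fold.
Four-fold degenerate third positions: 3.

3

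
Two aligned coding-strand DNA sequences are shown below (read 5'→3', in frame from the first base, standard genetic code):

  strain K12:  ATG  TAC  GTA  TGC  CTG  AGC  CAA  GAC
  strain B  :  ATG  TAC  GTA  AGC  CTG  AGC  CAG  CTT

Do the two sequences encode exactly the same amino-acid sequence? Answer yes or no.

no

Codon 1: ATG Met / ATG Met — identical.
Codon 2: TAC Tyr / TAC Tyr — identical.
Codon 3: GTA Val / GTA Val — identical.
Codon 4: TGC Cys / AGC Ser — nonsynonymous.
Codon 5: CTG Leu / CTG Leu — identical.
Codon 6: AGC Ser / AGC Ser — identical.
Codon 7: CAA Gln / CAG Gln — synonymous.
Codon 8: GAC Asp / CTT Leu — nonsynonymous.
Nonsynonymous differences: 2 → different protein.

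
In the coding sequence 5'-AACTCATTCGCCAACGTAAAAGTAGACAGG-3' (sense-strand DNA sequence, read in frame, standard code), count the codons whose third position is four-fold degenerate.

4

Codon 1 AAC (Asn): third position 2-fold.
Codon 2 TCA (Ser): third position 4-fold.
Codon 3 TTC (Phe): third position 2-fold.
Codon 4 GCC (Ala): third position 4-fold.
Codon 5 AAC (Asn): third position 2-fold.
Codon 6 GTA (Val): third position 4-fold.
Codon 7 AAA (Lys): third position 2-fold.
Codon 8 GTA (Val): third position 4-fold.
Codon 9 GAC (Asp): third position 2-fold.
Codon 10 AGG (Arg): third position 2-fold.
Four-fold degenerate third positions: 4.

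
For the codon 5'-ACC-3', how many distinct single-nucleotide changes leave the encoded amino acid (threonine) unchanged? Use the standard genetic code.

Position 1: none → 0 synonymous.
Position 2: none → 0 synonymous.
Position 3: ACU, ACA, ACG → 3 synonymous.
Total: 0 + 0 + 3 = 3.

3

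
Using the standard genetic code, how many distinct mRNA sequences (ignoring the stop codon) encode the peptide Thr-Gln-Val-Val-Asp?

256

Thr: 4 codons.
Gln: 2 codons.
Val: 4 codons.
Val: 4 codons.
Asp: 2 codons.
4 × 2 × 4 × 4 × 2 = 256.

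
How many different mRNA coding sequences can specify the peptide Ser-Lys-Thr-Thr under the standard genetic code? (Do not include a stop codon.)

Ser: 6 codons.
Lys: 2 codons.
Thr: 4 codons.
Thr: 4 codons.
6 × 2 × 4 × 4 = 192.

192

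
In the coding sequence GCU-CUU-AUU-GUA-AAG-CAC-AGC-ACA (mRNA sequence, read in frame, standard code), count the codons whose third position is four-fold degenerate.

Codon 1 GCU (Ala): third position 4-fold.
Codon 2 CUU (Leu): third position 4-fold.
Codon 3 AUU (Ile): third position 3-fold.
Codon 4 GUA (Val): third position 4-fold.
Codon 5 AAG (Lys): third position 2-fold.
Codon 6 CAC (His): third position 2-fold.
Codon 7 AGC (Ser): third position 2-fold.
Codon 8 ACA (Thr): third position 4-fold.
Four-fold degenerate third positions: 4.

4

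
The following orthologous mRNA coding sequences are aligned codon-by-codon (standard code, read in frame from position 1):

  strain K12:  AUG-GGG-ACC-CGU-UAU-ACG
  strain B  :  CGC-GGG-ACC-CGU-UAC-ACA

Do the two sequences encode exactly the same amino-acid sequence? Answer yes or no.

Codon 1: AUG Met / CGC Arg — nonsynonymous.
Codon 2: GGG Gly / GGG Gly — identical.
Codon 3: ACC Thr / ACC Thr — identical.
Codon 4: CGU Arg / CGU Arg — identical.
Codon 5: UAU Tyr / UAC Tyr — synonymous.
Codon 6: ACG Thr / ACA Thr — synonymous.
Nonsynonymous differences: 1 → different protein.

no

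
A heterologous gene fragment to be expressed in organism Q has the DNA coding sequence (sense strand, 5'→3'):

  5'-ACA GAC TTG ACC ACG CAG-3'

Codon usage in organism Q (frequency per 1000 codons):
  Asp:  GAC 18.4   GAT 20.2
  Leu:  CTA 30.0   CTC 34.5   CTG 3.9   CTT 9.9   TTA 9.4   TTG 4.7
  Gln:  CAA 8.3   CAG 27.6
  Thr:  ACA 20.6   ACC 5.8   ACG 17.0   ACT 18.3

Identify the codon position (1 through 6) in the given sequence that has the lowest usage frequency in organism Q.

3

Codon 1 ACA (Thr): 20.6 per 1000.
Codon 2 GAC (Asp): 18.4 per 1000.
Codon 3 TTG (Leu): 4.7 per 1000.
Codon 4 ACC (Thr): 5.8 per 1000.
Codon 5 ACG (Thr): 17.0 per 1000.
Codon 6 CAG (Gln): 27.6 per 1000.
Lowest frequency is 4.7 at codon 3.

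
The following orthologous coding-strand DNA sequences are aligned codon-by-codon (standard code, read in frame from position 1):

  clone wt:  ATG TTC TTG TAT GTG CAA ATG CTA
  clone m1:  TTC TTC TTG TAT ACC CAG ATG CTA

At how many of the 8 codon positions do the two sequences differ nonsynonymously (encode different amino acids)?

2

Codon 1: ATG Met / TTC Phe — nonsynonymous.
Codon 2: TTC Phe / TTC Phe — identical.
Codon 3: TTG Leu / TTG Leu — identical.
Codon 4: TAT Tyr / TAT Tyr — identical.
Codon 5: GTG Val / ACC Thr — nonsynonymous.
Codon 6: CAA Gln / CAG Gln — synonymous.
Codon 7: ATG Met / ATG Met — identical.
Codon 8: CTA Leu / CTA Leu — identical.
Nonsynonymous differences: 2.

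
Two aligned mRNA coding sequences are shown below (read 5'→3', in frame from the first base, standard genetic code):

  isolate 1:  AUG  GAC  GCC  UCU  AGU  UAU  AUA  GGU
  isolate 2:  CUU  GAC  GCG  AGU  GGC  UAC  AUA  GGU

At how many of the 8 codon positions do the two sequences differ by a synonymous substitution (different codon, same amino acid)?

3

Codon 1: AUG Met / CUU Leu — nonsynonymous.
Codon 2: GAC Asp / GAC Asp — identical.
Codon 3: GCC Ala / GCG Ala — synonymous.
Codon 4: UCU Ser / AGU Ser — synonymous.
Codon 5: AGU Ser / GGC Gly — nonsynonymous.
Codon 6: UAU Tyr / UAC Tyr — synonymous.
Codon 7: AUA Ile / AUA Ile — identical.
Codon 8: GGU Gly / GGU Gly — identical.
Synonymous differences: 3.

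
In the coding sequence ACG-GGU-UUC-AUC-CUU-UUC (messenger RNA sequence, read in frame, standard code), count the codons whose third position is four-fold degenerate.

3

Codon 1 ACG (Thr): third position 4-fold.
Codon 2 GGU (Gly): third position 4-fold.
Codon 3 UUC (Phe): third position 2-fold.
Codon 4 AUC (Ile): third position 3-fold.
Codon 5 CUU (Leu): third position 4-fold.
Codon 6 UUC (Phe): third position 2-fold.
Four-fold degenerate third positions: 3.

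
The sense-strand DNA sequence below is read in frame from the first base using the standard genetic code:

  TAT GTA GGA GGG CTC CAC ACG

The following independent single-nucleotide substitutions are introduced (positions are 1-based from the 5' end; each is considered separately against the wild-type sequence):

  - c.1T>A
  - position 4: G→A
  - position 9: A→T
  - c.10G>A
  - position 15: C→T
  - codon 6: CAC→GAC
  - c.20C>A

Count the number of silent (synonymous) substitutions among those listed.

Codon 1: TAT (Tyr) → AAT (Asn) — missense.
Codon 2: GTA (Val) → ATA (Ile) — missense.
Codon 3: GGA (Gly) → GGT (Gly) — synonymous.
Codon 4: GGG (Gly) → AGG (Arg) — missense.
Codon 5: CTC (Leu) → CTT (Leu) — synonymous.
Codon 6: CAC (His) → GAC (Asp) — missense.
Codon 7: ACG (Thr) → AAG (Lys) — missense.
Synonymous: 2 of 7.

2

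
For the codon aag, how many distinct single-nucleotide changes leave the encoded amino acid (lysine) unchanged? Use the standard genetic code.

1

Position 1: none → 0 synonymous.
Position 2: none → 0 synonymous.
Position 3: AAA → 1 synonymous.
Total: 0 + 0 + 1 = 1.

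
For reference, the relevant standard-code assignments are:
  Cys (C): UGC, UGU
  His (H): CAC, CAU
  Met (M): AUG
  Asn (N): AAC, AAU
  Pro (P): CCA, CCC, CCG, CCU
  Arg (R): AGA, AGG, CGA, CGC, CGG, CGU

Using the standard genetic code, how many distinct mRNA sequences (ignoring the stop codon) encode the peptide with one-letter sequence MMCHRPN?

192

Met: 1 codon.
Met: 1 codon.
Cys: 2 codons.
His: 2 codons.
Arg: 6 codons.
Pro: 4 codons.
Asn: 2 codons.
1 × 1 × 2 × 2 × 6 × 4 × 2 = 192.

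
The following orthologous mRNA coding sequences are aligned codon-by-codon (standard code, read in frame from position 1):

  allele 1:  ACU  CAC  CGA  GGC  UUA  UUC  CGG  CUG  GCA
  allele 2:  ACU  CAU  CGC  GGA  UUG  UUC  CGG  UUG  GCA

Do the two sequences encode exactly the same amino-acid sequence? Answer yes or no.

Codon 1: ACU Thr / ACU Thr — identical.
Codon 2: CAC His / CAU His — synonymous.
Codon 3: CGA Arg / CGC Arg — synonymous.
Codon 4: GGC Gly / GGA Gly — synonymous.
Codon 5: UUA Leu / UUG Leu — synonymous.
Codon 6: UUC Phe / UUC Phe — identical.
Codon 7: CGG Arg / CGG Arg — identical.
Codon 8: CUG Leu / UUG Leu — synonymous.
Codon 9: GCA Ala / GCA Ala — identical.
Nonsynonymous differences: 0 → same protein.

yes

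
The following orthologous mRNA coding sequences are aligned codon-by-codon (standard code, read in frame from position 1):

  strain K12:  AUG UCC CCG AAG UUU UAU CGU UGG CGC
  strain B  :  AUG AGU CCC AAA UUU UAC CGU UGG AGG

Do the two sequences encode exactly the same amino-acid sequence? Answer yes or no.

yes

Codon 1: AUG Met / AUG Met — identical.
Codon 2: UCC Ser / AGU Ser — synonymous.
Codon 3: CCG Pro / CCC Pro — synonymous.
Codon 4: AAG Lys / AAA Lys — synonymous.
Codon 5: UUU Phe / UUU Phe — identical.
Codon 6: UAU Tyr / UAC Tyr — synonymous.
Codon 7: CGU Arg / CGU Arg — identical.
Codon 8: UGG Trp / UGG Trp — identical.
Codon 9: CGC Arg / AGG Arg — synonymous.
Nonsynonymous differences: 0 → same protein.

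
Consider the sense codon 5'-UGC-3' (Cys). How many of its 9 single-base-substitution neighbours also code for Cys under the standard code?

1

Position 1: none → 0 synonymous.
Position 2: none → 0 synonymous.
Position 3: UGU → 1 synonymous.
Total: 0 + 0 + 1 = 1.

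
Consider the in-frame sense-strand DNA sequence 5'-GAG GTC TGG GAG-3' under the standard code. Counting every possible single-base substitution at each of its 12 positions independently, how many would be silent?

5

Codon 1 (GAG, Glu): 1 synonymous substitution.
Codon 2 (GTC, Val): 3 synonymous substitutions.
Codon 3 (TGG, Trp): 0 synonymous substitutions.
Codon 4 (GAG, Glu): 1 synonymous substitution.
Total: 1 + 3 + 0 + 1 = 5.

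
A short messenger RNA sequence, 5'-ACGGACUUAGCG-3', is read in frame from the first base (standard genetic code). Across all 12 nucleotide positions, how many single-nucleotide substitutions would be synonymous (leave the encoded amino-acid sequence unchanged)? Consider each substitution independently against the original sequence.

9

Codon 1 (ACG, Thr): 3 synonymous substitutions.
Codon 2 (GAC, Asp): 1 synonymous substitution.
Codon 3 (UUA, Leu): 2 synonymous substitutions.
Codon 4 (GCG, Ala): 3 synonymous substitutions.
Total: 3 + 1 + 2 + 3 = 9.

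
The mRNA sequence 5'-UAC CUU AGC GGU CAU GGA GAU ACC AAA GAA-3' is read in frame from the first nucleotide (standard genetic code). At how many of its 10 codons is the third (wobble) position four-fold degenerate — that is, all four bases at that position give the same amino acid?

Codon 1 UAC (Tyr): third position 2-fold.
Codon 2 CUU (Leu): third position 4-fold.
Codon 3 AGC (Ser): third position 2-fold.
Codon 4 GGU (Gly): third position 4-fold.
Codon 5 CAU (His): third position 2-fold.
Codon 6 GGA (Gly): third position 4-fold.
Codon 7 GAU (Asp): third position 2-fold.
Codon 8 ACC (Thr): third position 4-fold.
Codon 9 AAA (Lys): third position 2-fold.
Codon 10 GAA (Glu): third position 2-fold.
Four-fold degenerate third positions: 4.

4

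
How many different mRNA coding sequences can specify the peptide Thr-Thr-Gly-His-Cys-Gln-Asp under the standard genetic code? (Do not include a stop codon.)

1024

Thr: 4 codons.
Thr: 4 codons.
Gly: 4 codons.
His: 2 codons.
Cys: 2 codons.
Gln: 2 codons.
Asp: 2 codons.
4 × 4 × 4 × 2 × 2 × 2 × 2 = 1024.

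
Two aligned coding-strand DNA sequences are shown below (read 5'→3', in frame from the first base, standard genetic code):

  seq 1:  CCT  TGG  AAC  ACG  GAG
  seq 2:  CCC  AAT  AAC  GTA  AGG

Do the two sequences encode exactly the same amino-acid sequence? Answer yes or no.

no

Codon 1: CCT Pro / CCC Pro — synonymous.
Codon 2: TGG Trp / AAT Asn — nonsynonymous.
Codon 3: AAC Asn / AAC Asn — identical.
Codon 4: ACG Thr / GTA Val — nonsynonymous.
Codon 5: GAG Glu / AGG Arg — nonsynonymous.
Nonsynonymous differences: 3 → different protein.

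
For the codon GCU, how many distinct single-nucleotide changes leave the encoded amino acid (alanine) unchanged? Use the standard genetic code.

3

Position 1: none → 0 synonymous.
Position 2: none → 0 synonymous.
Position 3: GCC, GCA, GCG → 3 synonymous.
Total: 0 + 0 + 3 = 3.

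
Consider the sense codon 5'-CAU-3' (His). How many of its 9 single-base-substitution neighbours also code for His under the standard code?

Position 1: none → 0 synonymous.
Position 2: none → 0 synonymous.
Position 3: CAC → 1 synonymous.
Total: 0 + 0 + 1 = 1.

1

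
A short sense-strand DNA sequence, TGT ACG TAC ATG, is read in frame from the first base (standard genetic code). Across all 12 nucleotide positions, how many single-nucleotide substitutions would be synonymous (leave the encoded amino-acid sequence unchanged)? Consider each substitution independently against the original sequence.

5

Codon 1 (TGT, Cys): 1 synonymous substitution.
Codon 2 (ACG, Thr): 3 synonymous substitutions.
Codon 3 (TAC, Tyr): 1 synonymous substitution.
Codon 4 (ATG, Met): 0 synonymous substitutions.
Total: 1 + 3 + 1 + 0 = 5.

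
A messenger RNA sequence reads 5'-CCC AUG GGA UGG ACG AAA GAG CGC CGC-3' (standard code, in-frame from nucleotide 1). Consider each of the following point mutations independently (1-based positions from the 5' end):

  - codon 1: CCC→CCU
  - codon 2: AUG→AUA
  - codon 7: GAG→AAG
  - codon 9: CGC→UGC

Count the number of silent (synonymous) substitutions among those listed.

1

Codon 1: CCC (Pro) → CCU (Pro) — synonymous.
Codon 2: AUG (Met) → AUA (Ile) — missense.
Codon 7: GAG (Glu) → AAG (Lys) — missense.
Codon 9: CGC (Arg) → UGC (Cys) — missense.
Synonymous: 1 of 4.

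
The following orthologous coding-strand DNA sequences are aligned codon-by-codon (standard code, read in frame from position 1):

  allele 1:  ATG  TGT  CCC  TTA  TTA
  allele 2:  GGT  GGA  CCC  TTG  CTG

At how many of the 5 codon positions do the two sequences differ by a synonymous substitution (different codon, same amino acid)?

Codon 1: ATG Met / GGT Gly — nonsynonymous.
Codon 2: TGT Cys / GGA Gly — nonsynonymous.
Codon 3: CCC Pro / CCC Pro — identical.
Codon 4: TTA Leu / TTG Leu — synonymous.
Codon 5: TTA Leu / CTG Leu — synonymous.
Synonymous differences: 2.

2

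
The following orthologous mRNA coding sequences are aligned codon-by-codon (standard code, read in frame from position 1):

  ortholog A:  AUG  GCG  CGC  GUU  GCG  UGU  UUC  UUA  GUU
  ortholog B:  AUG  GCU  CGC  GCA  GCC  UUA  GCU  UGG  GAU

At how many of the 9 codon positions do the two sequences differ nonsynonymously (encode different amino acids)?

5

Codon 1: AUG Met / AUG Met — identical.
Codon 2: GCG Ala / GCU Ala — synonymous.
Codon 3: CGC Arg / CGC Arg — identical.
Codon 4: GUU Val / GCA Ala — nonsynonymous.
Codon 5: GCG Ala / GCC Ala — synonymous.
Codon 6: UGU Cys / UUA Leu — nonsynonymous.
Codon 7: UUC Phe / GCU Ala — nonsynonymous.
Codon 8: UUA Leu / UGG Trp — nonsynonymous.
Codon 9: GUU Val / GAU Asp — nonsynonymous.
Nonsynonymous differences: 5.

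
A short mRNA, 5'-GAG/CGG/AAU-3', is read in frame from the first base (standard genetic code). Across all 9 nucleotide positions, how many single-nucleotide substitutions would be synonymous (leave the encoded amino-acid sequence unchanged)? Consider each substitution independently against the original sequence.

6

Codon 1 (GAG, Glu): 1 synonymous substitution.
Codon 2 (CGG, Arg): 4 synonymous substitutions.
Codon 3 (AAU, Asn): 1 synonymous substitution.
Total: 1 + 4 + 1 = 6.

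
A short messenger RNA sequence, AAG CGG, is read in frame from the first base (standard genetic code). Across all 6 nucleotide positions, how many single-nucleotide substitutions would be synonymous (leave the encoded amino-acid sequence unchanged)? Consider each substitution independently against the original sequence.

5

Codon 1 (AAG, Lys): 1 synonymous substitution.
Codon 2 (CGG, Arg): 4 synonymous substitutions.
Total: 1 + 4 = 5.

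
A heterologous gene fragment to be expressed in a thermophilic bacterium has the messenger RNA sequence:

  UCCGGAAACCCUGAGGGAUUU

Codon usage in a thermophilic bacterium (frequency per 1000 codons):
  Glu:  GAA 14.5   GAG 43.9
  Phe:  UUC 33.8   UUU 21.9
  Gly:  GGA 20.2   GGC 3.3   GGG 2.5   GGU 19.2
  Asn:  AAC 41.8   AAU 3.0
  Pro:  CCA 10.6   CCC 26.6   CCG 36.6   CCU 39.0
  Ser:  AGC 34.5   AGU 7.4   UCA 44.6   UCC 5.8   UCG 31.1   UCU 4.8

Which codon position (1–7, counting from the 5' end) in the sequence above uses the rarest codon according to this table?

1

Codon 1 UCC (Ser): 5.8 per 1000.
Codon 2 GGA (Gly): 20.2 per 1000.
Codon 3 AAC (Asn): 41.8 per 1000.
Codon 4 CCU (Pro): 39.0 per 1000.
Codon 5 GAG (Glu): 43.9 per 1000.
Codon 6 GGA (Gly): 20.2 per 1000.
Codon 7 UUU (Phe): 21.9 per 1000.
Lowest frequency is 5.8 at codon 1.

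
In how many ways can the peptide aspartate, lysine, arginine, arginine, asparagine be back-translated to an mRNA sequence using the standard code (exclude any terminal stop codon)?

288

Asp: 2 codons.
Lys: 2 codons.
Arg: 6 codons.
Arg: 6 codons.
Asn: 2 codons.
2 × 2 × 6 × 6 × 2 = 288.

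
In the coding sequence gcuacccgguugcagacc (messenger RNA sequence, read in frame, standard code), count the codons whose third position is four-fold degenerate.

4

Codon 1 GCU (Ala): third position 4-fold.
Codon 2 ACC (Thr): third position 4-fold.
Codon 3 CGG (Arg): third position 4-fold.
Codon 4 UUG (Leu): third position 2-fold.
Codon 5 CAG (Gln): third position 2-fold.
Codon 6 ACC (Thr): third position 4-fold.
Four-fold degenerate third positions: 4.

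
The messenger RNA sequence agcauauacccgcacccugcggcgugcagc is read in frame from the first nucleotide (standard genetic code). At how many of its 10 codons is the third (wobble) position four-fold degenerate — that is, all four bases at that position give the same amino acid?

4

Codon 1 AGC (Ser): third position 2-fold.
Codon 2 AUA (Ile): third position 3-fold.
Codon 3 UAC (Tyr): third position 2-fold.
Codon 4 CCG (Pro): third position 4-fold.
Codon 5 CAC (His): third position 2-fold.
Codon 6 CCU (Pro): third position 4-fold.
Codon 7 GCG (Ala): third position 4-fold.
Codon 8 GCG (Ala): third position 4-fold.
Codon 9 UGC (Cys): third position 2-fold.
Codon 10 AGC (Ser): third position 2-fold.
Four-fold degenerate third positions: 4.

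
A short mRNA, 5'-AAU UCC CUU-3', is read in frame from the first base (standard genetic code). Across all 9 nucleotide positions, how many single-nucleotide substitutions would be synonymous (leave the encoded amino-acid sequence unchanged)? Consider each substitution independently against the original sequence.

Codon 1 (AAU, Asn): 1 synonymous substitution.
Codon 2 (UCC, Ser): 3 synonymous substitutions.
Codon 3 (CUU, Leu): 3 synonymous substitutions.
Total: 1 + 3 + 3 = 7.

7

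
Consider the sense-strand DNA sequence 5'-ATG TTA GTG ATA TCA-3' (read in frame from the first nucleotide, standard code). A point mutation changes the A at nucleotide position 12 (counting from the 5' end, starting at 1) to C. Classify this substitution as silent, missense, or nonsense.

Position 12 falls in codon 4: ATA → Ile.
After the substitution the codon is ATC → Ile.
Both encode Ile, so the change is synonymous.

silent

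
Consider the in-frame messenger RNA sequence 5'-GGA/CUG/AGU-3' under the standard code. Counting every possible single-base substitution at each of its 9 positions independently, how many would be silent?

8

Codon 1 (GGA, Gly): 3 synonymous substitutions.
Codon 2 (CUG, Leu): 4 synonymous substitutions.
Codon 3 (AGU, Ser): 1 synonymous substitution.
Total: 3 + 4 + 1 = 8.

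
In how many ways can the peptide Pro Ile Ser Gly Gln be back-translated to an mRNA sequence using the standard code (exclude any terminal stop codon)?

Pro: 4 codons.
Ile: 3 codons.
Ser: 6 codons.
Gly: 4 codons.
Gln: 2 codons.
4 × 3 × 6 × 4 × 2 = 576.

576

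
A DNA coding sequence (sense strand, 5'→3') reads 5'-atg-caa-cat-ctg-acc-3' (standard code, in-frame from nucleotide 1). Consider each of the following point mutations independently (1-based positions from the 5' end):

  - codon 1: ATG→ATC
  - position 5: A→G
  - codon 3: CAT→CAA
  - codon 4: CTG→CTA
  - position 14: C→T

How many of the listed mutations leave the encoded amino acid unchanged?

1

Codon 1: ATG (Met) → ATC (Ile) — missense.
Codon 2: CAA (Gln) → CGA (Arg) — missense.
Codon 3: CAT (His) → CAA (Gln) — missense.
Codon 4: CTG (Leu) → CTA (Leu) — synonymous.
Codon 5: ACC (Thr) → ATC (Ile) — missense.
Synonymous: 1 of 5.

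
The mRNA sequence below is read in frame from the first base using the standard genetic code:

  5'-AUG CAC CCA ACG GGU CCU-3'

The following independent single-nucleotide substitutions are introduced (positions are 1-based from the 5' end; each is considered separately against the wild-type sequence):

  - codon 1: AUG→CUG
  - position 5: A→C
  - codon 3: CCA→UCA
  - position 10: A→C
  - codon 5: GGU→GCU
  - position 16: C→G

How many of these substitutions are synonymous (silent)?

Codon 1: AUG (Met) → CUG (Leu) — missense.
Codon 2: CAC (His) → CCC (Pro) — missense.
Codon 3: CCA (Pro) → UCA (Ser) — missense.
Codon 4: ACG (Thr) → CCG (Pro) — missense.
Codon 5: GGU (Gly) → GCU (Ala) — missense.
Codon 6: CCU (Pro) → GCU (Ala) — missense.
Synonymous: 0 of 6.

0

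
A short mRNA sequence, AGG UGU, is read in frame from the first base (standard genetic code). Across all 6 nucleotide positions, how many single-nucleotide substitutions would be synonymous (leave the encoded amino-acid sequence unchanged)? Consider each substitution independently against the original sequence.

Codon 1 (AGG, Arg): 2 synonymous substitutions.
Codon 2 (UGU, Cys): 1 synonymous substitution.
Total: 2 + 1 = 3.

3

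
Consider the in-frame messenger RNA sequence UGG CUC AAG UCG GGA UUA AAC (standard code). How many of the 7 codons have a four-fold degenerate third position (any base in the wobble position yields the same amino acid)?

Codon 1 UGG (Trp): third position 1-fold.
Codon 2 CUC (Leu): third position 4-fold.
Codon 3 AAG (Lys): third position 2-fold.
Codon 4 UCG (Ser): third position 4-fold.
Codon 5 GGA (Gly): third position 4-fold.
Codon 6 UUA (Leu): third position 2-fold.
Codon 7 AAC (Asn): third position 2-fold.
Four-fold degenerate third positions: 3.

3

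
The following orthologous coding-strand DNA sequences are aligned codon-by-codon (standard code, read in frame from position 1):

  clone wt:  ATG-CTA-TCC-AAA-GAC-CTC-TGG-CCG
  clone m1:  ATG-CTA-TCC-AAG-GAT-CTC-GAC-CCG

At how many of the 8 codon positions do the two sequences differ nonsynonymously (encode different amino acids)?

Codon 1: ATG Met / ATG Met — identical.
Codon 2: CTA Leu / CTA Leu — identical.
Codon 3: TCC Ser / TCC Ser — identical.
Codon 4: AAA Lys / AAG Lys — synonymous.
Codon 5: GAC Asp / GAT Asp — synonymous.
Codon 6: CTC Leu / CTC Leu — identical.
Codon 7: TGG Trp / GAC Asp — nonsynonymous.
Codon 8: CCG Pro / CCG Pro — identical.
Nonsynonymous differences: 1.

1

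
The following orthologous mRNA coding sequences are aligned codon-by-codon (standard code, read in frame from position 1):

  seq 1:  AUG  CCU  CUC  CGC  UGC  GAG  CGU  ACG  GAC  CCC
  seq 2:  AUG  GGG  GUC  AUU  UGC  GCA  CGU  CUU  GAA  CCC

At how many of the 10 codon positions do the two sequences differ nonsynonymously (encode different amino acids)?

6

Codon 1: AUG Met / AUG Met — identical.
Codon 2: CCU Pro / GGG Gly — nonsynonymous.
Codon 3: CUC Leu / GUC Val — nonsynonymous.
Codon 4: CGC Arg / AUU Ile — nonsynonymous.
Codon 5: UGC Cys / UGC Cys — identical.
Codon 6: GAG Glu / GCA Ala — nonsynonymous.
Codon 7: CGU Arg / CGU Arg — identical.
Codon 8: ACG Thr / CUU Leu — nonsynonymous.
Codon 9: GAC Asp / GAA Glu — nonsynonymous.
Codon 10: CCC Pro / CCC Pro — identical.
Nonsynonymous differences: 6.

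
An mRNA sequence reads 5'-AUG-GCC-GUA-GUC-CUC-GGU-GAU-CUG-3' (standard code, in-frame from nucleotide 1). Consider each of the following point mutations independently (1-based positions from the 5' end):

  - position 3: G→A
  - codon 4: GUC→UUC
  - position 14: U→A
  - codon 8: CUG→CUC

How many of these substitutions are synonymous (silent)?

Codon 1: AUG (Met) → AUA (Ile) — missense.
Codon 4: GUC (Val) → UUC (Phe) — missense.
Codon 5: CUC (Leu) → CAC (His) — missense.
Codon 8: CUG (Leu) → CUC (Leu) — synonymous.
Synonymous: 1 of 4.

1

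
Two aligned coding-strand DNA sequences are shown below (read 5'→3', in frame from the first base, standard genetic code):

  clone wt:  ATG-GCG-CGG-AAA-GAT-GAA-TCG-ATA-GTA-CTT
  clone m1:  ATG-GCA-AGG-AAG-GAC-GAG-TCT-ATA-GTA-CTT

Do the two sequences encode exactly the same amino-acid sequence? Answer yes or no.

yes

Codon 1: ATG Met / ATG Met — identical.
Codon 2: GCG Ala / GCA Ala — synonymous.
Codon 3: CGG Arg / AGG Arg — synonymous.
Codon 4: AAA Lys / AAG Lys — synonymous.
Codon 5: GAT Asp / GAC Asp — synonymous.
Codon 6: GAA Glu / GAG Glu — synonymous.
Codon 7: TCG Ser / TCT Ser — synonymous.
Codon 8: ATA Ile / ATA Ile — identical.
Codon 9: GTA Val / GTA Val — identical.
Codon 10: CTT Leu / CTT Leu — identical.
Nonsynonymous differences: 0 → same protein.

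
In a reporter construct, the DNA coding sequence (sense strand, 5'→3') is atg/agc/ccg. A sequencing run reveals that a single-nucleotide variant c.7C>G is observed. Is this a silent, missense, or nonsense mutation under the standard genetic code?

Position 7 falls in codon 3: CCG → Pro.
After the substitution the codon is GCG → Ala.
Pro ≠ Ala, so this is a missense mutation.

missense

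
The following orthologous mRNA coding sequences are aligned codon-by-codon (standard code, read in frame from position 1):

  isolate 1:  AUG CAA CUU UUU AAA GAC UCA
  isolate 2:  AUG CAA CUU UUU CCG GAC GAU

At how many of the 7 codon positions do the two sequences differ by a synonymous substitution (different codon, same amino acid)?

0

Codon 1: AUG Met / AUG Met — identical.
Codon 2: CAA Gln / CAA Gln — identical.
Codon 3: CUU Leu / CUU Leu — identical.
Codon 4: UUU Phe / UUU Phe — identical.
Codon 5: AAA Lys / CCG Pro — nonsynonymous.
Codon 6: GAC Asp / GAC Asp — identical.
Codon 7: UCA Ser / GAU Asp — nonsynonymous.
Synonymous differences: 0.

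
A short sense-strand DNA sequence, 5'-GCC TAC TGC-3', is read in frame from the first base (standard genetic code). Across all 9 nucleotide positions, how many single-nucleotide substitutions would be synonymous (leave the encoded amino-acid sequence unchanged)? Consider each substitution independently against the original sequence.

Codon 1 (GCC, Ala): 3 synonymous substitutions.
Codon 2 (TAC, Tyr): 1 synonymous substitution.
Codon 3 (TGC, Cys): 1 synonymous substitution.
Total: 3 + 1 + 1 = 5.

5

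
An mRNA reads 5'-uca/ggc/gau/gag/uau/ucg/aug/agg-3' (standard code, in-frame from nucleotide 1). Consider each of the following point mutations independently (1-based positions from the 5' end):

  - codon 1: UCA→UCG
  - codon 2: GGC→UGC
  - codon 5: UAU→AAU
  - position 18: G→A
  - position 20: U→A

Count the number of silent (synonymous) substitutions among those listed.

Codon 1: UCA (Ser) → UCG (Ser) — synonymous.
Codon 2: GGC (Gly) → UGC (Cys) — missense.
Codon 5: UAU (Tyr) → AAU (Asn) — missense.
Codon 6: UCG (Ser) → UCA (Ser) — synonymous.
Codon 7: AUG (Met) → AAG (Lys) — missense.
Synonymous: 2 of 5.

2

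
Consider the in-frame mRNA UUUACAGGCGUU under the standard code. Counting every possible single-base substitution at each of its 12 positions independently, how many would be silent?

10

Codon 1 (UUU, Phe): 1 synonymous substitution.
Codon 2 (ACA, Thr): 3 synonymous substitutions.
Codon 3 (GGC, Gly): 3 synonymous substitutions.
Codon 4 (GUU, Val): 3 synonymous substitutions.
Total: 1 + 3 + 3 + 3 = 10.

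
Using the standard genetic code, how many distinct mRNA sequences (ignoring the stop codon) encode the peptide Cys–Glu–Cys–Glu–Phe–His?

Cys: 2 codons.
Glu: 2 codons.
Cys: 2 codons.
Glu: 2 codons.
Phe: 2 codons.
His: 2 codons.
2 × 2 × 2 × 2 × 2 × 2 = 64.

64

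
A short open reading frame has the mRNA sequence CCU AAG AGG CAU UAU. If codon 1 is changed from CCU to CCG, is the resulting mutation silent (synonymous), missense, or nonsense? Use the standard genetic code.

silent

Position 3 falls in codon 1: CCU → Pro.
After the substitution the codon is CCG → Pro.
Both encode Pro, so the change is synonymous.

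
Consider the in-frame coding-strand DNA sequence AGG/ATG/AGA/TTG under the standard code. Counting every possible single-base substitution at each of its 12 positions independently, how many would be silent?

6

Codon 1 (AGG, Arg): 2 synonymous substitutions.
Codon 2 (ATG, Met): 0 synonymous substitutions.
Codon 3 (AGA, Arg): 2 synonymous substitutions.
Codon 4 (TTG, Leu): 2 synonymous substitutions.
Total: 2 + 0 + 2 + 2 = 6.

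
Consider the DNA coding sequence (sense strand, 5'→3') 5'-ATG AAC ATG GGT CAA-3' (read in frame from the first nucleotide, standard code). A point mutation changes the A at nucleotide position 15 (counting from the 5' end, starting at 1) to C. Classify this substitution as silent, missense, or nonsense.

missense

Position 15 falls in codon 5: CAA → Gln.
After the substitution the codon is CAC → His.
Gln ≠ His, so this is a missense mutation.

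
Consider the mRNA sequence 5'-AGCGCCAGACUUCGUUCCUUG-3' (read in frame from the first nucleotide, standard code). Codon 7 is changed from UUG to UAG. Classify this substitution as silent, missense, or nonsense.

Position 20 falls in codon 7: UUG → Leu.
After the substitution the codon is UAG → Stop.
The new codon is a stop codon, so this is a nonsense mutation.

nonsense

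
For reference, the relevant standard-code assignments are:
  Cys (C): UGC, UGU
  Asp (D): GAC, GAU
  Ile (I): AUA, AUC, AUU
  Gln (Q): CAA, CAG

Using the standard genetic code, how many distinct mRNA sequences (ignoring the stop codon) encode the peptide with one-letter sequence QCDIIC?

144

Gln: 2 codons.
Cys: 2 codons.
Asp: 2 codons.
Ile: 3 codons.
Ile: 3 codons.
Cys: 2 codons.
2 × 2 × 2 × 3 × 3 × 2 = 144.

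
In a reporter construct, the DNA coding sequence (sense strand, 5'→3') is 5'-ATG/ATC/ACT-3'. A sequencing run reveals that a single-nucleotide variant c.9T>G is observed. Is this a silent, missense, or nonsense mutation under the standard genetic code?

Position 9 falls in codon 3: ACT → Thr.
After the substitution the codon is ACG → Thr.
Both encode Thr, so the change is synonymous.

silent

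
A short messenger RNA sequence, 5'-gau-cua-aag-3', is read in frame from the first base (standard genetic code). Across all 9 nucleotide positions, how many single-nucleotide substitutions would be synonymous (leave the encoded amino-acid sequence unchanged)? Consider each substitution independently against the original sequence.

6

Codon 1 (GAU, Asp): 1 synonymous substitution.
Codon 2 (CUA, Leu): 4 synonymous substitutions.
Codon 3 (AAG, Lys): 1 synonymous substitution.
Total: 1 + 4 + 1 = 6.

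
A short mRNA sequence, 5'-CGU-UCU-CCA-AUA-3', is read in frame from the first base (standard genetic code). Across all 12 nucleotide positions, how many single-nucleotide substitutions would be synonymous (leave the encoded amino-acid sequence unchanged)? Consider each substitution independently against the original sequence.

11

Codon 1 (CGU, Arg): 3 synonymous substitutions.
Codon 2 (UCU, Ser): 3 synonymous substitutions.
Codon 3 (CCA, Pro): 3 synonymous substitutions.
Codon 4 (AUA, Ile): 2 synonymous substitutions.
Total: 3 + 3 + 3 + 2 = 11.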